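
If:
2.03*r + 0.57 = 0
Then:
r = -0.28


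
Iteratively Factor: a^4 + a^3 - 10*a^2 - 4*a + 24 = (a - 2)*(a^3 + 3*a^2 - 4*a - 12) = (a - 2)*(a + 2)*(a^2 + a - 6) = (a - 2)*(a + 2)*(a + 3)*(a - 2)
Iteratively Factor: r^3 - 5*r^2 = (r)*(r^2 - 5*r) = r*(r - 5)*(r)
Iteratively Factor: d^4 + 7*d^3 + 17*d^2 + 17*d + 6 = (d + 1)*(d^3 + 6*d^2 + 11*d + 6) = (d + 1)*(d + 2)*(d^2 + 4*d + 3) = (d + 1)*(d + 2)*(d + 3)*(d + 1)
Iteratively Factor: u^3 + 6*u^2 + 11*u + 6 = (u + 1)*(u^2 + 5*u + 6) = (u + 1)*(u + 3)*(u + 2)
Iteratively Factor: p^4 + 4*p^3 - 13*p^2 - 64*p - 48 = (p + 3)*(p^3 + p^2 - 16*p - 16) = (p + 3)*(p + 4)*(p^2 - 3*p - 4) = (p + 1)*(p + 3)*(p + 4)*(p - 4)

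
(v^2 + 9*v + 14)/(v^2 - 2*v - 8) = (v + 7)/(v - 4)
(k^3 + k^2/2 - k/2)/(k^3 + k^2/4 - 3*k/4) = 2*(2*k - 1)/(4*k - 3)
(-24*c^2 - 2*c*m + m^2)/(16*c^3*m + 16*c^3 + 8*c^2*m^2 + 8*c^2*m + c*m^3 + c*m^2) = (-6*c + m)/(c*(4*c*m + 4*c + m^2 + m))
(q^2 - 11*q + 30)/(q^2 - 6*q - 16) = (-q^2 + 11*q - 30)/(-q^2 + 6*q + 16)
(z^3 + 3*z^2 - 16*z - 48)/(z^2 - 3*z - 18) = (z^2 - 16)/(z - 6)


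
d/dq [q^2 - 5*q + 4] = 2*q - 5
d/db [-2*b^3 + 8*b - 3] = 8 - 6*b^2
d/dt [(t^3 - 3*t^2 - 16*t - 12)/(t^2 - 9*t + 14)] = (t^4 - 18*t^3 + 85*t^2 - 60*t - 332)/(t^4 - 18*t^3 + 109*t^2 - 252*t + 196)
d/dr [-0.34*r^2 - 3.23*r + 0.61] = -0.68*r - 3.23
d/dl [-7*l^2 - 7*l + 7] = -14*l - 7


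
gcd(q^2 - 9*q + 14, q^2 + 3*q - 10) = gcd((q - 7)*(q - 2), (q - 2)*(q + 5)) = q - 2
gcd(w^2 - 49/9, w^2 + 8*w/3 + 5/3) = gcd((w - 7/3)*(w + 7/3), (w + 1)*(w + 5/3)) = 1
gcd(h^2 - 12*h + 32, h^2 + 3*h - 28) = h - 4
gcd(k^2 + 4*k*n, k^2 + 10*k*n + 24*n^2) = k + 4*n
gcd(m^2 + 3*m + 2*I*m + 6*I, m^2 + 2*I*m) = m + 2*I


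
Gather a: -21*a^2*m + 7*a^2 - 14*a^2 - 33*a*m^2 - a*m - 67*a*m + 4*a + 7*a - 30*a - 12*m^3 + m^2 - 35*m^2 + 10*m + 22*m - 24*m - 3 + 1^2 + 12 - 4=a^2*(-21*m - 7) + a*(-33*m^2 - 68*m - 19) - 12*m^3 - 34*m^2 + 8*m + 6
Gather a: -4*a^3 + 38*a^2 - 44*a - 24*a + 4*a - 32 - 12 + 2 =-4*a^3 + 38*a^2 - 64*a - 42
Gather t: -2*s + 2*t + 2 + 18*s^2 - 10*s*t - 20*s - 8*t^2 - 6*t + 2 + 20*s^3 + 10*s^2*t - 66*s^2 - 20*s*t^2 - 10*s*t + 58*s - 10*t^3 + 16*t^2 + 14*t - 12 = 20*s^3 - 48*s^2 + 36*s - 10*t^3 + t^2*(8 - 20*s) + t*(10*s^2 - 20*s + 10) - 8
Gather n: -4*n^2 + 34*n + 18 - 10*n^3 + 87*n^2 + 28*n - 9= -10*n^3 + 83*n^2 + 62*n + 9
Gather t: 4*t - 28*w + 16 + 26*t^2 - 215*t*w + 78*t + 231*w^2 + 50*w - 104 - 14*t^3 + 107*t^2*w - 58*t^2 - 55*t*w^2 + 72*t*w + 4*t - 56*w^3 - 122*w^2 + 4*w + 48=-14*t^3 + t^2*(107*w - 32) + t*(-55*w^2 - 143*w + 86) - 56*w^3 + 109*w^2 + 26*w - 40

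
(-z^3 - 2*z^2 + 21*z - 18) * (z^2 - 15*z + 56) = -z^5 + 13*z^4 - 5*z^3 - 445*z^2 + 1446*z - 1008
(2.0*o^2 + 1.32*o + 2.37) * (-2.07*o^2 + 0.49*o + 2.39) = -4.14*o^4 - 1.7524*o^3 + 0.5209*o^2 + 4.3161*o + 5.6643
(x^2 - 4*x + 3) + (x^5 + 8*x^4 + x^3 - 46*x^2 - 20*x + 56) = x^5 + 8*x^4 + x^3 - 45*x^2 - 24*x + 59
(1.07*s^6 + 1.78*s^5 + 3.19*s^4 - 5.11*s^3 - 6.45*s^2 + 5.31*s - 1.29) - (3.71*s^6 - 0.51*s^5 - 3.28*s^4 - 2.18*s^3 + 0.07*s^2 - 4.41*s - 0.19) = -2.64*s^6 + 2.29*s^5 + 6.47*s^4 - 2.93*s^3 - 6.52*s^2 + 9.72*s - 1.1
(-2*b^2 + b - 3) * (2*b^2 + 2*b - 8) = -4*b^4 - 2*b^3 + 12*b^2 - 14*b + 24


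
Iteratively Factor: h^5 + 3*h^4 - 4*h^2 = (h - 1)*(h^4 + 4*h^3 + 4*h^2) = h*(h - 1)*(h^3 + 4*h^2 + 4*h) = h*(h - 1)*(h + 2)*(h^2 + 2*h) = h*(h - 1)*(h + 2)^2*(h)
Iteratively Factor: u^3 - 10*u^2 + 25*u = (u - 5)*(u^2 - 5*u) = (u - 5)^2*(u)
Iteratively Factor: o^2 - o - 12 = (o + 3)*(o - 4)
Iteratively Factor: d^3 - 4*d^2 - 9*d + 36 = (d - 4)*(d^2 - 9) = (d - 4)*(d - 3)*(d + 3)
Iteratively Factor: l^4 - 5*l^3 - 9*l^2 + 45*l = (l - 5)*(l^3 - 9*l) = l*(l - 5)*(l^2 - 9) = l*(l - 5)*(l - 3)*(l + 3)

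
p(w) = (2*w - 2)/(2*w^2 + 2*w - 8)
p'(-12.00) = -0.01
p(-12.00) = -0.10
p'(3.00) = -0.09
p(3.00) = 0.25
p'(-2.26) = -9.51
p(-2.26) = 2.83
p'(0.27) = -0.19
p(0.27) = 0.20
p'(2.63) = -0.15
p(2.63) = 0.29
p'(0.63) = -0.24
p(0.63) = 0.12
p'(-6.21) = -0.07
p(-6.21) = -0.25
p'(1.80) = -2.44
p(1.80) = 0.77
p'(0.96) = -0.45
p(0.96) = 0.02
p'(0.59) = -0.23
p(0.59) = 0.13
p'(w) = (-4*w - 2)*(2*w - 2)/(2*w^2 + 2*w - 8)^2 + 2/(2*w^2 + 2*w - 8)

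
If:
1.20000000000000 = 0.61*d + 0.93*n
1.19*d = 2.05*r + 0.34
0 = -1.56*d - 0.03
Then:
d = -0.02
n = 1.30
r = -0.18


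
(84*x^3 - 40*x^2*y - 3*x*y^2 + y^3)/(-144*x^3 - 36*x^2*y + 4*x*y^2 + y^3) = (-14*x^2 + 9*x*y - y^2)/(24*x^2 + 2*x*y - y^2)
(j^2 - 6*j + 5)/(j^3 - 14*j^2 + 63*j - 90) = (j - 1)/(j^2 - 9*j + 18)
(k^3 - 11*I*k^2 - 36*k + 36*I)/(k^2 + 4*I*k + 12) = (k^2 - 9*I*k - 18)/(k + 6*I)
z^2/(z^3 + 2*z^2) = 1/(z + 2)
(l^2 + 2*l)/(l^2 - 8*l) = (l + 2)/(l - 8)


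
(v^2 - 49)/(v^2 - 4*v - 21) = (v + 7)/(v + 3)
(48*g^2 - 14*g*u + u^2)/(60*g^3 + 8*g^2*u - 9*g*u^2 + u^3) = (-8*g + u)/(-10*g^2 - 3*g*u + u^2)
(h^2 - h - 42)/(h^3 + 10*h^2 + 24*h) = (h - 7)/(h*(h + 4))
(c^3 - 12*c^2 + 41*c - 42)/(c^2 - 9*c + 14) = c - 3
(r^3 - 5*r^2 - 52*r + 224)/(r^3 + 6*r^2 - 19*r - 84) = (r - 8)/(r + 3)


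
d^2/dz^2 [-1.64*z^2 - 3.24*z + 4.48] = -3.28000000000000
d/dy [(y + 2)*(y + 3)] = 2*y + 5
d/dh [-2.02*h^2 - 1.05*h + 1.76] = -4.04*h - 1.05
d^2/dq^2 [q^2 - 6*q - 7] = 2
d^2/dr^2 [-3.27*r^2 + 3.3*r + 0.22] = -6.54000000000000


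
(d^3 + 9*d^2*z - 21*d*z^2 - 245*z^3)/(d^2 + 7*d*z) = d + 2*z - 35*z^2/d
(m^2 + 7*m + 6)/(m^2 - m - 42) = (m + 1)/(m - 7)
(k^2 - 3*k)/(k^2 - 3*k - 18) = k*(3 - k)/(-k^2 + 3*k + 18)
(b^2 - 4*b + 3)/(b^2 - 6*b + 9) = (b - 1)/(b - 3)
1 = 1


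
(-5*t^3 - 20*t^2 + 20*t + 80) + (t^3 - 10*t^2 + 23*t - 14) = -4*t^3 - 30*t^2 + 43*t + 66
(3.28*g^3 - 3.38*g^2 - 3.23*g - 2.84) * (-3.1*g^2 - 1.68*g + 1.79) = -10.168*g^5 + 4.9676*g^4 + 21.5626*g^3 + 8.1802*g^2 - 1.0105*g - 5.0836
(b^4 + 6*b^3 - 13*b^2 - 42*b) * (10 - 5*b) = -5*b^5 - 20*b^4 + 125*b^3 + 80*b^2 - 420*b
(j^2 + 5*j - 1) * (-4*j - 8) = -4*j^3 - 28*j^2 - 36*j + 8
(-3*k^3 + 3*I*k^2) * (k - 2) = -3*k^4 + 6*k^3 + 3*I*k^3 - 6*I*k^2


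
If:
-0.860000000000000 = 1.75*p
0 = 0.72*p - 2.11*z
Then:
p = -0.49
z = -0.17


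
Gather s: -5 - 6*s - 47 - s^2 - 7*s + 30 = -s^2 - 13*s - 22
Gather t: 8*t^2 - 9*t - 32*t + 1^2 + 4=8*t^2 - 41*t + 5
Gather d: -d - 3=-d - 3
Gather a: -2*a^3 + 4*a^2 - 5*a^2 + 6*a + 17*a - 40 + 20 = -2*a^3 - a^2 + 23*a - 20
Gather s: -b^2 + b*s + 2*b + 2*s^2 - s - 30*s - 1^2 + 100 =-b^2 + 2*b + 2*s^2 + s*(b - 31) + 99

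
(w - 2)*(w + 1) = w^2 - w - 2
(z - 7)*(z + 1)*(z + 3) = z^3 - 3*z^2 - 25*z - 21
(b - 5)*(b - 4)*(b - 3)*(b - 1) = b^4 - 13*b^3 + 59*b^2 - 107*b + 60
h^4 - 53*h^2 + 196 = (h - 7)*(h - 2)*(h + 2)*(h + 7)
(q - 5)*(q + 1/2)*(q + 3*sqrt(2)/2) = q^3 - 9*q^2/2 + 3*sqrt(2)*q^2/2 - 27*sqrt(2)*q/4 - 5*q/2 - 15*sqrt(2)/4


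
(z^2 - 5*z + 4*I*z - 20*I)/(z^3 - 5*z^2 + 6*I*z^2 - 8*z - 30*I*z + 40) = 1/(z + 2*I)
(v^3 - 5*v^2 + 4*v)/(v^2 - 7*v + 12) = v*(v - 1)/(v - 3)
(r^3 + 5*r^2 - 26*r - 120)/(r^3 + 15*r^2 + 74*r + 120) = (r - 5)/(r + 5)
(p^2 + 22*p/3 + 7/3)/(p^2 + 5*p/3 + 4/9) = 3*(p + 7)/(3*p + 4)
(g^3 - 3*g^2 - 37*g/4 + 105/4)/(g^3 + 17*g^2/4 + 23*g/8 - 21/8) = 2*(4*g^2 - 24*g + 35)/(8*g^2 + 10*g - 7)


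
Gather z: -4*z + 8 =8 - 4*z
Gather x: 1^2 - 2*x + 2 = 3 - 2*x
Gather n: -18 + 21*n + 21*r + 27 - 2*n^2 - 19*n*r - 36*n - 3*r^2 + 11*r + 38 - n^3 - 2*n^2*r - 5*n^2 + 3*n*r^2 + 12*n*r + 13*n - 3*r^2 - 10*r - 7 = -n^3 + n^2*(-2*r - 7) + n*(3*r^2 - 7*r - 2) - 6*r^2 + 22*r + 40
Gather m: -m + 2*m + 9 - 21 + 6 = m - 6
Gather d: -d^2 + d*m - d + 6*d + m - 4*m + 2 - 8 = -d^2 + d*(m + 5) - 3*m - 6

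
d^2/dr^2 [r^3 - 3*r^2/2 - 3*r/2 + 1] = 6*r - 3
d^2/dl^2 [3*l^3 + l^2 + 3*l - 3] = 18*l + 2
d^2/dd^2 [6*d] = 0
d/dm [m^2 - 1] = 2*m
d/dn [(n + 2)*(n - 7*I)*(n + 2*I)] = 3*n^2 + n*(4 - 10*I) + 14 - 10*I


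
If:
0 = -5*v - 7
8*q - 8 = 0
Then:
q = 1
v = -7/5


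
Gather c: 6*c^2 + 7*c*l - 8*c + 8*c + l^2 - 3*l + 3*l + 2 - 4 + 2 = 6*c^2 + 7*c*l + l^2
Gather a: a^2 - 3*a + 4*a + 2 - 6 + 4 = a^2 + a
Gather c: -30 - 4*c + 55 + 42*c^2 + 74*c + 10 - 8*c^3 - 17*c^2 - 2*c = -8*c^3 + 25*c^2 + 68*c + 35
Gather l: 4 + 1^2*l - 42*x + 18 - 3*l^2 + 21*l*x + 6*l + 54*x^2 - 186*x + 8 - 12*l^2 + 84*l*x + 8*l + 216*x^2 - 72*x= -15*l^2 + l*(105*x + 15) + 270*x^2 - 300*x + 30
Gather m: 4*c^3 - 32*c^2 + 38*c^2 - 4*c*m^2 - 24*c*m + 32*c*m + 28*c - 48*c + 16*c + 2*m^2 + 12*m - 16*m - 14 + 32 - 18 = 4*c^3 + 6*c^2 - 4*c + m^2*(2 - 4*c) + m*(8*c - 4)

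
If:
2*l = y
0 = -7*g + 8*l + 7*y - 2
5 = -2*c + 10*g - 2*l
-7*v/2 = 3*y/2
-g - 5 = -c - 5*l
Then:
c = 869/232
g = 157/116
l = 121/232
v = -363/812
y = 121/116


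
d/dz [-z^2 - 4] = -2*z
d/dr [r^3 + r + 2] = 3*r^2 + 1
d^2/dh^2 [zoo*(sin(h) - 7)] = zoo*sin(h)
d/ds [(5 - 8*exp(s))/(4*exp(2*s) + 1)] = 8*((8*exp(s) - 5)*exp(s) - 4*exp(2*s) - 1)*exp(s)/(4*exp(2*s) + 1)^2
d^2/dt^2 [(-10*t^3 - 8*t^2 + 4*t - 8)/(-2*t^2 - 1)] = 4*(-18*t^3 + 24*t^2 + 27*t - 4)/(8*t^6 + 12*t^4 + 6*t^2 + 1)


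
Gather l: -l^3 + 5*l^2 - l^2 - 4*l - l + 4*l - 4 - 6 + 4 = -l^3 + 4*l^2 - l - 6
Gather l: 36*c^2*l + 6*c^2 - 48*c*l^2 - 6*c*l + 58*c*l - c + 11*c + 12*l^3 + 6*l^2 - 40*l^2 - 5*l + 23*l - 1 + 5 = 6*c^2 + 10*c + 12*l^3 + l^2*(-48*c - 34) + l*(36*c^2 + 52*c + 18) + 4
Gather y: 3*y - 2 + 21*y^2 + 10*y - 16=21*y^2 + 13*y - 18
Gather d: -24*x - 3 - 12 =-24*x - 15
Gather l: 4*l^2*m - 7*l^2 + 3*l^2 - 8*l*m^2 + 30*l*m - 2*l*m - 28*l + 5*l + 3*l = l^2*(4*m - 4) + l*(-8*m^2 + 28*m - 20)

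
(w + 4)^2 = w^2 + 8*w + 16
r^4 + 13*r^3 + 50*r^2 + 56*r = r*(r + 2)*(r + 4)*(r + 7)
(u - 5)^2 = u^2 - 10*u + 25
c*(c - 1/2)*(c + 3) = c^3 + 5*c^2/2 - 3*c/2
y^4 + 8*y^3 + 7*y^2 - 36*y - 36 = (y - 2)*(y + 1)*(y + 3)*(y + 6)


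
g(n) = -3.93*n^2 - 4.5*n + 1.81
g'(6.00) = -51.66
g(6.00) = -166.67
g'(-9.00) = 66.24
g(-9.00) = -276.02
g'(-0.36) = -1.67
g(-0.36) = 2.92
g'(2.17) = -21.56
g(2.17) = -26.46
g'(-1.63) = 8.31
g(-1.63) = -1.30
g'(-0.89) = 2.50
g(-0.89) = 2.70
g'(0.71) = -10.08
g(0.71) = -3.37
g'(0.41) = -7.72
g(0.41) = -0.70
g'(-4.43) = 30.32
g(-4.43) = -55.38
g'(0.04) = -4.81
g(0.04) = 1.62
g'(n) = -7.86*n - 4.5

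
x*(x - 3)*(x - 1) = x^3 - 4*x^2 + 3*x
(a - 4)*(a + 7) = a^2 + 3*a - 28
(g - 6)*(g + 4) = g^2 - 2*g - 24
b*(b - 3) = b^2 - 3*b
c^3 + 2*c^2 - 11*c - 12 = (c - 3)*(c + 1)*(c + 4)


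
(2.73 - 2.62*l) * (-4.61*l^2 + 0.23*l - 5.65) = 12.0782*l^3 - 13.1879*l^2 + 15.4309*l - 15.4245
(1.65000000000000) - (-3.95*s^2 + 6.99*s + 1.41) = 3.95*s^2 - 6.99*s + 0.24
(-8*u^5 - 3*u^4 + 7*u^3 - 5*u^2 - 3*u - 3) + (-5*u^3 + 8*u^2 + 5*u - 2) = -8*u^5 - 3*u^4 + 2*u^3 + 3*u^2 + 2*u - 5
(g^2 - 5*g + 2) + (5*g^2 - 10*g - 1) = 6*g^2 - 15*g + 1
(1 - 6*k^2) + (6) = 7 - 6*k^2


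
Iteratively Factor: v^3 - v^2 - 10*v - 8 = (v - 4)*(v^2 + 3*v + 2) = (v - 4)*(v + 1)*(v + 2)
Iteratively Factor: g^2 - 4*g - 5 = (g - 5)*(g + 1)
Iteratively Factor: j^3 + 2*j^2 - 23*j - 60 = (j + 3)*(j^2 - j - 20) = (j + 3)*(j + 4)*(j - 5)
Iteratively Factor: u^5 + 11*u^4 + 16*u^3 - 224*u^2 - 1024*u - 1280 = (u - 5)*(u^4 + 16*u^3 + 96*u^2 + 256*u + 256) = (u - 5)*(u + 4)*(u^3 + 12*u^2 + 48*u + 64) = (u - 5)*(u + 4)^2*(u^2 + 8*u + 16) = (u - 5)*(u + 4)^3*(u + 4)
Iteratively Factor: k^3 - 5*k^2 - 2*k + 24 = (k - 4)*(k^2 - k - 6) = (k - 4)*(k - 3)*(k + 2)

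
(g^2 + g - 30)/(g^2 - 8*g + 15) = (g + 6)/(g - 3)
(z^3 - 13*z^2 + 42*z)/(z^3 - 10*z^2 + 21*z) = (z - 6)/(z - 3)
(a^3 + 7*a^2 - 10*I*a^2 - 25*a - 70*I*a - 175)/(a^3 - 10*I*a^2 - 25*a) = (a + 7)/a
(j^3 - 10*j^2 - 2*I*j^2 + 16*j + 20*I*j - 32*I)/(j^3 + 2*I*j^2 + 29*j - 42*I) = (j^2 - 10*j + 16)/(j^2 + 4*I*j + 21)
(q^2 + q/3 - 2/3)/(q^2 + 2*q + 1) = (q - 2/3)/(q + 1)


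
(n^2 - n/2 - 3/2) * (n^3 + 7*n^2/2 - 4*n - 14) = n^5 + 3*n^4 - 29*n^3/4 - 69*n^2/4 + 13*n + 21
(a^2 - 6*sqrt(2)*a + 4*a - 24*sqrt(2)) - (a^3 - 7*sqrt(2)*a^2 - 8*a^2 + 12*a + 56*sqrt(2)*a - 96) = -a^3 + 9*a^2 + 7*sqrt(2)*a^2 - 62*sqrt(2)*a - 8*a - 24*sqrt(2) + 96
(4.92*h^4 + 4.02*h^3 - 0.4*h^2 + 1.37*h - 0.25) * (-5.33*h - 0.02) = -26.2236*h^5 - 21.525*h^4 + 2.0516*h^3 - 7.2941*h^2 + 1.3051*h + 0.005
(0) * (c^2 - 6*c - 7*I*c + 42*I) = 0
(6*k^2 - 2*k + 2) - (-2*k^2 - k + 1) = 8*k^2 - k + 1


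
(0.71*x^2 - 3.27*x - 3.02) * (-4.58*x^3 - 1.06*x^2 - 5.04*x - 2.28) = -3.2518*x^5 + 14.224*x^4 + 13.7194*x^3 + 18.0632*x^2 + 22.6764*x + 6.8856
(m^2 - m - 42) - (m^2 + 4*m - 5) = -5*m - 37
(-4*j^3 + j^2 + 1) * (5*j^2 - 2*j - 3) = -20*j^5 + 13*j^4 + 10*j^3 + 2*j^2 - 2*j - 3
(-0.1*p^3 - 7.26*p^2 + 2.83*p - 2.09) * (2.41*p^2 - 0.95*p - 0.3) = -0.241*p^5 - 17.4016*p^4 + 13.7473*p^3 - 5.5474*p^2 + 1.1365*p + 0.627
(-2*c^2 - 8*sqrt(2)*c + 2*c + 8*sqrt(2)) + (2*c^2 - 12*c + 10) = -8*sqrt(2)*c - 10*c + 10 + 8*sqrt(2)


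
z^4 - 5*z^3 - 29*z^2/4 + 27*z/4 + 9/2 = (z - 6)*(z - 1)*(z + 1/2)*(z + 3/2)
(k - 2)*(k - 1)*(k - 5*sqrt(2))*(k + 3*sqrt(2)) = k^4 - 3*k^3 - 2*sqrt(2)*k^3 - 28*k^2 + 6*sqrt(2)*k^2 - 4*sqrt(2)*k + 90*k - 60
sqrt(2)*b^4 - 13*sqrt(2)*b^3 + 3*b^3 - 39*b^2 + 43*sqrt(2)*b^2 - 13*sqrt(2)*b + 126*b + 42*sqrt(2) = (b - 7)*(b - 6)*(b + sqrt(2))*(sqrt(2)*b + 1)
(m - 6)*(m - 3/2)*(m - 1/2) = m^3 - 8*m^2 + 51*m/4 - 9/2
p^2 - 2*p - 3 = (p - 3)*(p + 1)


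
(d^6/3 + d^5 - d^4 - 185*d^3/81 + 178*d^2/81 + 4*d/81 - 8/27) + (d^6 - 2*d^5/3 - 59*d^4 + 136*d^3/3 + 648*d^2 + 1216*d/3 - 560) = 4*d^6/3 + d^5/3 - 60*d^4 + 3487*d^3/81 + 52666*d^2/81 + 32836*d/81 - 15128/27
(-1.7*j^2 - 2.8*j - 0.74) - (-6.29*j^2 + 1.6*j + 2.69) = 4.59*j^2 - 4.4*j - 3.43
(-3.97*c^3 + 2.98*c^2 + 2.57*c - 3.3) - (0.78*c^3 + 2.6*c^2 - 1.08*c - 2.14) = -4.75*c^3 + 0.38*c^2 + 3.65*c - 1.16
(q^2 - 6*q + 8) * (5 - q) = -q^3 + 11*q^2 - 38*q + 40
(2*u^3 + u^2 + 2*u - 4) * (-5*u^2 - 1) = -10*u^5 - 5*u^4 - 12*u^3 + 19*u^2 - 2*u + 4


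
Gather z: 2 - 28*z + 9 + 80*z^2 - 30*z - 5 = 80*z^2 - 58*z + 6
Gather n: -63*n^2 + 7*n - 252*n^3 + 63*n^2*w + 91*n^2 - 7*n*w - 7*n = -252*n^3 + n^2*(63*w + 28) - 7*n*w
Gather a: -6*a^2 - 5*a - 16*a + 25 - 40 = -6*a^2 - 21*a - 15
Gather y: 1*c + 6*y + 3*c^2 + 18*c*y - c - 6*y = 3*c^2 + 18*c*y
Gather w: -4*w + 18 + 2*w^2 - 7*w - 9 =2*w^2 - 11*w + 9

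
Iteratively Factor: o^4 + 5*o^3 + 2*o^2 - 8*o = (o + 4)*(o^3 + o^2 - 2*o) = (o + 2)*(o + 4)*(o^2 - o) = o*(o + 2)*(o + 4)*(o - 1)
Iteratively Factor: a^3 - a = (a - 1)*(a^2 + a) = (a - 1)*(a + 1)*(a)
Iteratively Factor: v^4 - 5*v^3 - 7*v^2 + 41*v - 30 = (v - 5)*(v^3 - 7*v + 6) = (v - 5)*(v - 2)*(v^2 + 2*v - 3) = (v - 5)*(v - 2)*(v + 3)*(v - 1)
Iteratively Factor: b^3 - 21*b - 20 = (b + 1)*(b^2 - b - 20) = (b + 1)*(b + 4)*(b - 5)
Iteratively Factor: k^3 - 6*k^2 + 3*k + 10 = (k - 5)*(k^2 - k - 2) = (k - 5)*(k + 1)*(k - 2)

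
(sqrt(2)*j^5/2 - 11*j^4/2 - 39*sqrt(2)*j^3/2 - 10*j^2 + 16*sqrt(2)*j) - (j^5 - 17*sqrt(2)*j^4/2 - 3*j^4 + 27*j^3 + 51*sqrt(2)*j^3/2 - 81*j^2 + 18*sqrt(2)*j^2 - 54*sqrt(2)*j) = -j^5 + sqrt(2)*j^5/2 - 5*j^4/2 + 17*sqrt(2)*j^4/2 - 45*sqrt(2)*j^3 - 27*j^3 - 18*sqrt(2)*j^2 + 71*j^2 + 70*sqrt(2)*j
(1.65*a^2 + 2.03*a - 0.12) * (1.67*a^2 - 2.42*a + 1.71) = 2.7555*a^4 - 0.6029*a^3 - 2.2915*a^2 + 3.7617*a - 0.2052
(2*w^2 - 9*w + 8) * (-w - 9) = -2*w^3 - 9*w^2 + 73*w - 72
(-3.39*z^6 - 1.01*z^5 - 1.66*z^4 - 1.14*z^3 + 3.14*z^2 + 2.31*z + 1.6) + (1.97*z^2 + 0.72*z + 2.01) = -3.39*z^6 - 1.01*z^5 - 1.66*z^4 - 1.14*z^3 + 5.11*z^2 + 3.03*z + 3.61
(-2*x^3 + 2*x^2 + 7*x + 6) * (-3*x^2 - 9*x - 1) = 6*x^5 + 12*x^4 - 37*x^3 - 83*x^2 - 61*x - 6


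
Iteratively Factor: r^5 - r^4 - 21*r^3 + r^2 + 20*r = (r + 1)*(r^4 - 2*r^3 - 19*r^2 + 20*r) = (r - 5)*(r + 1)*(r^3 + 3*r^2 - 4*r) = r*(r - 5)*(r + 1)*(r^2 + 3*r - 4) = r*(r - 5)*(r + 1)*(r + 4)*(r - 1)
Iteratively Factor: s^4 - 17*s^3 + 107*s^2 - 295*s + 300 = (s - 3)*(s^3 - 14*s^2 + 65*s - 100) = (s - 4)*(s - 3)*(s^2 - 10*s + 25) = (s - 5)*(s - 4)*(s - 3)*(s - 5)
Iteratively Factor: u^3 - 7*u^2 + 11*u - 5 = (u - 1)*(u^2 - 6*u + 5) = (u - 1)^2*(u - 5)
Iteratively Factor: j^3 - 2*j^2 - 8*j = (j + 2)*(j^2 - 4*j) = (j - 4)*(j + 2)*(j)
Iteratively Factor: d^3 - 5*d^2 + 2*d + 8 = (d - 2)*(d^2 - 3*d - 4) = (d - 2)*(d + 1)*(d - 4)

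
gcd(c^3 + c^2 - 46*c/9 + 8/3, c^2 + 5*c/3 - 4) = c^2 + 5*c/3 - 4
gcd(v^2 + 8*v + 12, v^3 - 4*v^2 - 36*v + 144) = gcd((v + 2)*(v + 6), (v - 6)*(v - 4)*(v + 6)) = v + 6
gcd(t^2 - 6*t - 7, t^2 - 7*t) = t - 7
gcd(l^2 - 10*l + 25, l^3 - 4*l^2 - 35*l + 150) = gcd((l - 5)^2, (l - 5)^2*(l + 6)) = l^2 - 10*l + 25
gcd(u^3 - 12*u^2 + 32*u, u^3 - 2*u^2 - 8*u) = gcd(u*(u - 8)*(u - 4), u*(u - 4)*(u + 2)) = u^2 - 4*u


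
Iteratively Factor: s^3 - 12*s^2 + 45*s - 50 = (s - 5)*(s^2 - 7*s + 10) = (s - 5)^2*(s - 2)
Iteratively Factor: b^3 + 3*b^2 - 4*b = (b - 1)*(b^2 + 4*b) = b*(b - 1)*(b + 4)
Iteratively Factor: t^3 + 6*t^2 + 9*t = (t + 3)*(t^2 + 3*t) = (t + 3)^2*(t)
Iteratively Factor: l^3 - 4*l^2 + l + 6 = (l - 2)*(l^2 - 2*l - 3) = (l - 2)*(l + 1)*(l - 3)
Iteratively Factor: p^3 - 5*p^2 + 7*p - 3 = (p - 1)*(p^2 - 4*p + 3) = (p - 3)*(p - 1)*(p - 1)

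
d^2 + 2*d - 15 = (d - 3)*(d + 5)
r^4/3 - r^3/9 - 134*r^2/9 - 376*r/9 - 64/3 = (r/3 + 1)*(r - 8)*(r + 2/3)*(r + 4)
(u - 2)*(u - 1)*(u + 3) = u^3 - 7*u + 6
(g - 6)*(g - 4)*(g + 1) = g^3 - 9*g^2 + 14*g + 24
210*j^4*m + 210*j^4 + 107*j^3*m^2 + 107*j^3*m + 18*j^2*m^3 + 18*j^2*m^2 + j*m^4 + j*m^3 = (5*j + m)*(6*j + m)*(7*j + m)*(j*m + j)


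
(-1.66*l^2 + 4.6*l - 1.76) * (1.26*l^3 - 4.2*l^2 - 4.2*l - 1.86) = -2.0916*l^5 + 12.768*l^4 - 14.5656*l^3 - 8.8404*l^2 - 1.164*l + 3.2736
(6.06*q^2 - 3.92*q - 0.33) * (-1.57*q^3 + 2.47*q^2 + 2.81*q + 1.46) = -9.5142*q^5 + 21.1226*q^4 + 7.8643*q^3 - 2.9827*q^2 - 6.6505*q - 0.4818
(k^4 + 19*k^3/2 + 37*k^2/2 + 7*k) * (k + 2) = k^5 + 23*k^4/2 + 75*k^3/2 + 44*k^2 + 14*k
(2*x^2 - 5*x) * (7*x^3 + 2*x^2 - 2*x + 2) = 14*x^5 - 31*x^4 - 14*x^3 + 14*x^2 - 10*x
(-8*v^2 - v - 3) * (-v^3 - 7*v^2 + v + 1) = 8*v^5 + 57*v^4 + 2*v^3 + 12*v^2 - 4*v - 3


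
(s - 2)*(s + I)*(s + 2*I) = s^3 - 2*s^2 + 3*I*s^2 - 2*s - 6*I*s + 4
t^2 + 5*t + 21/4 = (t + 3/2)*(t + 7/2)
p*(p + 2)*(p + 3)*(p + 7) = p^4 + 12*p^3 + 41*p^2 + 42*p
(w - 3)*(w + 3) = w^2 - 9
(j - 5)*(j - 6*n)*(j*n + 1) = j^3*n - 6*j^2*n^2 - 5*j^2*n + j^2 + 30*j*n^2 - 6*j*n - 5*j + 30*n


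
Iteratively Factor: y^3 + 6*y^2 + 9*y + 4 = (y + 1)*(y^2 + 5*y + 4) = (y + 1)*(y + 4)*(y + 1)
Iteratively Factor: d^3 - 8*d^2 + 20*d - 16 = (d - 2)*(d^2 - 6*d + 8) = (d - 2)^2*(d - 4)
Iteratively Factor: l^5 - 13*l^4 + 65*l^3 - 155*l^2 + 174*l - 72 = (l - 4)*(l^4 - 9*l^3 + 29*l^2 - 39*l + 18) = (l - 4)*(l - 2)*(l^3 - 7*l^2 + 15*l - 9) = (l - 4)*(l - 2)*(l - 1)*(l^2 - 6*l + 9) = (l - 4)*(l - 3)*(l - 2)*(l - 1)*(l - 3)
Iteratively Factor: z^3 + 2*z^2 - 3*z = (z + 3)*(z^2 - z) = z*(z + 3)*(z - 1)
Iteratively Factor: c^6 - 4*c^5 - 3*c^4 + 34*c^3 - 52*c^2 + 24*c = (c - 2)*(c^5 - 2*c^4 - 7*c^3 + 20*c^2 - 12*c) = (c - 2)*(c - 1)*(c^4 - c^3 - 8*c^2 + 12*c) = (c - 2)^2*(c - 1)*(c^3 + c^2 - 6*c) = (c - 2)^3*(c - 1)*(c^2 + 3*c) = c*(c - 2)^3*(c - 1)*(c + 3)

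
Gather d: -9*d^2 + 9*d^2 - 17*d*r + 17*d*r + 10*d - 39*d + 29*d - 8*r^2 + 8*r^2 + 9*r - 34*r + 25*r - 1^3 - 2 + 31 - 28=0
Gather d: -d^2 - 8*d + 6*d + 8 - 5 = -d^2 - 2*d + 3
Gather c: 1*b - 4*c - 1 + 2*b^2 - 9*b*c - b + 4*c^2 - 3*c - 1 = 2*b^2 + 4*c^2 + c*(-9*b - 7) - 2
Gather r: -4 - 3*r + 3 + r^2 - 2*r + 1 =r^2 - 5*r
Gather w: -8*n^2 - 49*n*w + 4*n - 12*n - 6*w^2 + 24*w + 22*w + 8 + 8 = -8*n^2 - 8*n - 6*w^2 + w*(46 - 49*n) + 16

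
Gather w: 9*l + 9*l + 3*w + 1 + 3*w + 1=18*l + 6*w + 2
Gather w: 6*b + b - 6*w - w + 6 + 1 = 7*b - 7*w + 7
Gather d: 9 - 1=8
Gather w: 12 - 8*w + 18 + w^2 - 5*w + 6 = w^2 - 13*w + 36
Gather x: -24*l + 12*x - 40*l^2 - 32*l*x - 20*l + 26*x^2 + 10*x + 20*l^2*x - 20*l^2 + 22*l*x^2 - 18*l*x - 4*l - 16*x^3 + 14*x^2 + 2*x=-60*l^2 - 48*l - 16*x^3 + x^2*(22*l + 40) + x*(20*l^2 - 50*l + 24)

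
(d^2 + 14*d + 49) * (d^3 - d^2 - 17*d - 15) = d^5 + 13*d^4 + 18*d^3 - 302*d^2 - 1043*d - 735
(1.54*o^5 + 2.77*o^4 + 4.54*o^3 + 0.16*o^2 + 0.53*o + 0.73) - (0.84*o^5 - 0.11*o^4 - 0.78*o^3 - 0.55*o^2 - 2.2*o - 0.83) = 0.7*o^5 + 2.88*o^4 + 5.32*o^3 + 0.71*o^2 + 2.73*o + 1.56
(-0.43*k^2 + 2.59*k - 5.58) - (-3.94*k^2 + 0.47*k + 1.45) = 3.51*k^2 + 2.12*k - 7.03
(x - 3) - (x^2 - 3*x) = -x^2 + 4*x - 3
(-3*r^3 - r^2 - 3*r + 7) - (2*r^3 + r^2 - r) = -5*r^3 - 2*r^2 - 2*r + 7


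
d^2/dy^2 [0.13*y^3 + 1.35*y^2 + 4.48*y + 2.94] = 0.78*y + 2.7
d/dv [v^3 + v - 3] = 3*v^2 + 1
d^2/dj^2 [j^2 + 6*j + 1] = 2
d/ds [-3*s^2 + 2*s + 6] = 2 - 6*s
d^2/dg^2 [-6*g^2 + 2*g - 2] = -12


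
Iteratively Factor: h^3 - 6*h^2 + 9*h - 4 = (h - 1)*(h^2 - 5*h + 4) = (h - 1)^2*(h - 4)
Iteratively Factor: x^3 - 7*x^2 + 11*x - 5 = (x - 5)*(x^2 - 2*x + 1) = (x - 5)*(x - 1)*(x - 1)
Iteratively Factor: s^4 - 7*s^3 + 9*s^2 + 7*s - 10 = (s - 5)*(s^3 - 2*s^2 - s + 2) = (s - 5)*(s - 1)*(s^2 - s - 2) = (s - 5)*(s - 1)*(s + 1)*(s - 2)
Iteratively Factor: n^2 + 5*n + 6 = (n + 2)*(n + 3)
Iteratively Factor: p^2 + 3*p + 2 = (p + 2)*(p + 1)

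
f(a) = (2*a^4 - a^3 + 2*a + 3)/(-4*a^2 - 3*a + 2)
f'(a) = (8*a + 3)*(2*a^4 - a^3 + 2*a + 3)/(-4*a^2 - 3*a + 2)^2 + (8*a^3 - 3*a^2 + 2)/(-4*a^2 - 3*a + 2)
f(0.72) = -2.06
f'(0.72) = 6.55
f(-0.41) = 0.90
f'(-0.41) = 0.27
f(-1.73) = -4.73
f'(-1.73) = -0.61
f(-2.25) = -5.32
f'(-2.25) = 2.14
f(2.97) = -3.28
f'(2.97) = -2.31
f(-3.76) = -10.36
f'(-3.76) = 4.28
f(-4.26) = -12.64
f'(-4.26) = 4.81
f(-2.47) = -5.84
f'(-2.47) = 2.60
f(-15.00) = -122.62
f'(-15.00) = 15.62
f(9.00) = -35.57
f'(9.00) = -8.38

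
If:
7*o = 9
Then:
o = 9/7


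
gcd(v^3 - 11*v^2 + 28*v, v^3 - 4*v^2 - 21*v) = v^2 - 7*v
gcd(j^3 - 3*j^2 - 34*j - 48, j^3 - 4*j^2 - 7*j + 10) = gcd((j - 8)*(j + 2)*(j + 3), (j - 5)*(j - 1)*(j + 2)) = j + 2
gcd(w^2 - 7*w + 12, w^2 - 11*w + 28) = w - 4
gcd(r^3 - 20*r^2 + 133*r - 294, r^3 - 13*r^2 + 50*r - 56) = r - 7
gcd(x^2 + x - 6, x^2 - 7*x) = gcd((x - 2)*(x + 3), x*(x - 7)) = 1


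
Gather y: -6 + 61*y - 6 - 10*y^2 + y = -10*y^2 + 62*y - 12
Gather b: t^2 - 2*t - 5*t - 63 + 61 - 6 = t^2 - 7*t - 8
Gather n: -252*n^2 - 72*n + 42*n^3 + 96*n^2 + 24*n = 42*n^3 - 156*n^2 - 48*n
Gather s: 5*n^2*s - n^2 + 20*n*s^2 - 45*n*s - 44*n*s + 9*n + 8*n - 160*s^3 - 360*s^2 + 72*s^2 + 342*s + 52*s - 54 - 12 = -n^2 + 17*n - 160*s^3 + s^2*(20*n - 288) + s*(5*n^2 - 89*n + 394) - 66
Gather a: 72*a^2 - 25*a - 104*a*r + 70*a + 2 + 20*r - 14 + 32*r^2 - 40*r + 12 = 72*a^2 + a*(45 - 104*r) + 32*r^2 - 20*r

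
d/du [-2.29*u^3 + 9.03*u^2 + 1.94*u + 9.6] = -6.87*u^2 + 18.06*u + 1.94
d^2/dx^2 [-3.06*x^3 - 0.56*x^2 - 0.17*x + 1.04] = -18.36*x - 1.12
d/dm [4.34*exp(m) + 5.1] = 4.34*exp(m)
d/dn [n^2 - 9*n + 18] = 2*n - 9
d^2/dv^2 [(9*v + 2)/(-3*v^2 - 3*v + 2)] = 6*(-3*(2*v + 1)^2*(9*v + 2) + (27*v + 11)*(3*v^2 + 3*v - 2))/(3*v^2 + 3*v - 2)^3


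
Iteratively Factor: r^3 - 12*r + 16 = (r - 2)*(r^2 + 2*r - 8) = (r - 2)*(r + 4)*(r - 2)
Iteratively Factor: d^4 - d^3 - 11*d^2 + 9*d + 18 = (d - 3)*(d^3 + 2*d^2 - 5*d - 6) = (d - 3)*(d + 1)*(d^2 + d - 6) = (d - 3)*(d + 1)*(d + 3)*(d - 2)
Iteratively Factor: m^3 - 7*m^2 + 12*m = (m)*(m^2 - 7*m + 12) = m*(m - 4)*(m - 3)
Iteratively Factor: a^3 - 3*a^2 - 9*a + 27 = (a - 3)*(a^2 - 9) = (a - 3)*(a + 3)*(a - 3)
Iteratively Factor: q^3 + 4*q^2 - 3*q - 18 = (q + 3)*(q^2 + q - 6) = (q - 2)*(q + 3)*(q + 3)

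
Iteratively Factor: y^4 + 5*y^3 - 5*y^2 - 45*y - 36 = (y + 3)*(y^3 + 2*y^2 - 11*y - 12) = (y + 3)*(y + 4)*(y^2 - 2*y - 3) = (y - 3)*(y + 3)*(y + 4)*(y + 1)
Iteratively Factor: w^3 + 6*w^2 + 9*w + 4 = (w + 1)*(w^2 + 5*w + 4) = (w + 1)*(w + 4)*(w + 1)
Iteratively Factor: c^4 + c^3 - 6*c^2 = (c)*(c^3 + c^2 - 6*c) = c*(c - 2)*(c^2 + 3*c) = c^2*(c - 2)*(c + 3)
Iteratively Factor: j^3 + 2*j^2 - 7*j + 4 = (j - 1)*(j^2 + 3*j - 4) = (j - 1)*(j + 4)*(j - 1)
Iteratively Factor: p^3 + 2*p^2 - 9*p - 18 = (p + 2)*(p^2 - 9) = (p - 3)*(p + 2)*(p + 3)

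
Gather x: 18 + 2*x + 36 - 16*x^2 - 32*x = -16*x^2 - 30*x + 54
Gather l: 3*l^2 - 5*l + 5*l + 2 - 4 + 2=3*l^2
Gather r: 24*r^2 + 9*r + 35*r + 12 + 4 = 24*r^2 + 44*r + 16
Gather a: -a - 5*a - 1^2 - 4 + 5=-6*a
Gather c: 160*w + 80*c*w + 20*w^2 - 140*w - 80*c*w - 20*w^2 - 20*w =0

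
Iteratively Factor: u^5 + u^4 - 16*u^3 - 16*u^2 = (u)*(u^4 + u^3 - 16*u^2 - 16*u) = u*(u + 4)*(u^3 - 3*u^2 - 4*u) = u^2*(u + 4)*(u^2 - 3*u - 4) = u^2*(u - 4)*(u + 4)*(u + 1)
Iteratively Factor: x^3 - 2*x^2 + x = (x - 1)*(x^2 - x) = (x - 1)^2*(x)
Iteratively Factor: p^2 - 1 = (p + 1)*(p - 1)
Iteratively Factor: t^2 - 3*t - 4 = (t - 4)*(t + 1)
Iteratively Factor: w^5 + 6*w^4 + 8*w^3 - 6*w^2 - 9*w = (w)*(w^4 + 6*w^3 + 8*w^2 - 6*w - 9) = w*(w + 3)*(w^3 + 3*w^2 - w - 3) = w*(w - 1)*(w + 3)*(w^2 + 4*w + 3) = w*(w - 1)*(w + 1)*(w + 3)*(w + 3)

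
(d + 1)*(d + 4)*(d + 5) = d^3 + 10*d^2 + 29*d + 20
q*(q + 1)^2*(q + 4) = q^4 + 6*q^3 + 9*q^2 + 4*q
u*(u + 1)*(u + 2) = u^3 + 3*u^2 + 2*u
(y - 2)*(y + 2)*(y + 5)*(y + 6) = y^4 + 11*y^3 + 26*y^2 - 44*y - 120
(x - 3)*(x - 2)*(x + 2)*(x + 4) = x^4 + x^3 - 16*x^2 - 4*x + 48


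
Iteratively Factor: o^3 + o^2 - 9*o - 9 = (o - 3)*(o^2 + 4*o + 3) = (o - 3)*(o + 3)*(o + 1)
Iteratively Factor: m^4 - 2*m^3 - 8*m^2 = (m + 2)*(m^3 - 4*m^2) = (m - 4)*(m + 2)*(m^2) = m*(m - 4)*(m + 2)*(m)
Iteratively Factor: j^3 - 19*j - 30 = (j - 5)*(j^2 + 5*j + 6) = (j - 5)*(j + 3)*(j + 2)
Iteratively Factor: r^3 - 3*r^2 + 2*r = (r)*(r^2 - 3*r + 2) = r*(r - 1)*(r - 2)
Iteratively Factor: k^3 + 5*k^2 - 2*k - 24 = (k + 3)*(k^2 + 2*k - 8) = (k + 3)*(k + 4)*(k - 2)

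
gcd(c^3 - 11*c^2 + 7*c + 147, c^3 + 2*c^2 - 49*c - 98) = c - 7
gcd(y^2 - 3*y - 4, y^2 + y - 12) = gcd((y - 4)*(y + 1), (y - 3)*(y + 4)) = 1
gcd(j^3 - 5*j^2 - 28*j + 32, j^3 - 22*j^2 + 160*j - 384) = j - 8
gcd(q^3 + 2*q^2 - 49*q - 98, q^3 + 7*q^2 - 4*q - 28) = q^2 + 9*q + 14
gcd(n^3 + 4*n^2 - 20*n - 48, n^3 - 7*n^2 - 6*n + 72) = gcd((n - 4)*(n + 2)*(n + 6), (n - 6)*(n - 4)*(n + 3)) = n - 4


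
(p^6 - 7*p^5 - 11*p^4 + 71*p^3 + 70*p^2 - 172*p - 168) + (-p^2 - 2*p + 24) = p^6 - 7*p^5 - 11*p^4 + 71*p^3 + 69*p^2 - 174*p - 144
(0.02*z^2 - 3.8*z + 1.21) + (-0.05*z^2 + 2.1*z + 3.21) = -0.03*z^2 - 1.7*z + 4.42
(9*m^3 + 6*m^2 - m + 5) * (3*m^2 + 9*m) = 27*m^5 + 99*m^4 + 51*m^3 + 6*m^2 + 45*m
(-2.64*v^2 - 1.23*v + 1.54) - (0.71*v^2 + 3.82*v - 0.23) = -3.35*v^2 - 5.05*v + 1.77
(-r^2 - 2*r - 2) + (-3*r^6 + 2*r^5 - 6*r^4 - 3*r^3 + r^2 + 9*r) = -3*r^6 + 2*r^5 - 6*r^4 - 3*r^3 + 7*r - 2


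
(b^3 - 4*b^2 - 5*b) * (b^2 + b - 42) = b^5 - 3*b^4 - 51*b^3 + 163*b^2 + 210*b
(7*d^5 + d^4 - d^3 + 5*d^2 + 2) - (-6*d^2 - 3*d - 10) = 7*d^5 + d^4 - d^3 + 11*d^2 + 3*d + 12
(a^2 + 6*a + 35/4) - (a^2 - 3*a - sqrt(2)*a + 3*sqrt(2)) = sqrt(2)*a + 9*a - 3*sqrt(2) + 35/4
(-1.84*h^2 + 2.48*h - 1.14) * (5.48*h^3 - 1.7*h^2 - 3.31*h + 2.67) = -10.0832*h^5 + 16.7184*h^4 - 4.3728*h^3 - 11.1836*h^2 + 10.395*h - 3.0438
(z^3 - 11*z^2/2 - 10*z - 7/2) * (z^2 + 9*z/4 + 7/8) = z^5 - 13*z^4/4 - 43*z^3/2 - 493*z^2/16 - 133*z/8 - 49/16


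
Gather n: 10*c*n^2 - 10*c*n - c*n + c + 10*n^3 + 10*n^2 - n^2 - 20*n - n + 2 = c + 10*n^3 + n^2*(10*c + 9) + n*(-11*c - 21) + 2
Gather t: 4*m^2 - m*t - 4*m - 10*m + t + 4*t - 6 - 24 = 4*m^2 - 14*m + t*(5 - m) - 30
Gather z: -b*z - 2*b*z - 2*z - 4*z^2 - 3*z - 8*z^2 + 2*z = -12*z^2 + z*(-3*b - 3)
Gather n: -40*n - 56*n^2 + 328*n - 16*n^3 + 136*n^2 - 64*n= -16*n^3 + 80*n^2 + 224*n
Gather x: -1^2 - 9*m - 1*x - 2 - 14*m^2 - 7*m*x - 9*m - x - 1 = -14*m^2 - 18*m + x*(-7*m - 2) - 4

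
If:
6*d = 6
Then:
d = 1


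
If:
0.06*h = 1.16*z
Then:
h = 19.3333333333333*z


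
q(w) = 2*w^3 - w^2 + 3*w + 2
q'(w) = 6*w^2 - 2*w + 3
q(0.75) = 4.53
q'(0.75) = 4.88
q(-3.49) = -105.67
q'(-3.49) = 83.06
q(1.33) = 8.93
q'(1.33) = 10.95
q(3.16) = 64.60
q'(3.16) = 56.59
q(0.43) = 3.26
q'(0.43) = 3.25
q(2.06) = 21.42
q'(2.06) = 24.34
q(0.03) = 2.09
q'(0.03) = 2.95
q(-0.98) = -3.78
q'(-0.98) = 10.72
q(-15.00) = -7018.00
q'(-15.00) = 1383.00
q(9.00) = 1406.00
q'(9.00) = 471.00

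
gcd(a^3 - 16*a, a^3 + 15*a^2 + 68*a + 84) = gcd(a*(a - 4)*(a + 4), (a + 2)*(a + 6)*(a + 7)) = 1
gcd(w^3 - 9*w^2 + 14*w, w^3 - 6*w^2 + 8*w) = w^2 - 2*w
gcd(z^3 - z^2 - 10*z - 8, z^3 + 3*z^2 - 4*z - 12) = z + 2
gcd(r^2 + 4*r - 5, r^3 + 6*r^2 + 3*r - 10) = r^2 + 4*r - 5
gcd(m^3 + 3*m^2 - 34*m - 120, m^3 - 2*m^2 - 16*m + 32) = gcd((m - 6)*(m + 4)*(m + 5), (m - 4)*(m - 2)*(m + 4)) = m + 4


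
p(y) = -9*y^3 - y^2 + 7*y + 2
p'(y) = -27*y^2 - 2*y + 7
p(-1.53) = 21.18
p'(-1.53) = -53.14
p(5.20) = -1254.11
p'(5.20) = -733.48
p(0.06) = 2.41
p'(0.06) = 6.78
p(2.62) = -148.39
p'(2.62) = -183.58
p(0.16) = 3.06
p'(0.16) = 5.99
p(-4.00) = 534.00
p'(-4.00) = -417.00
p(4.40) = -753.22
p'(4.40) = -524.52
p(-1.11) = 5.31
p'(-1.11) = -24.05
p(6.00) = -1936.00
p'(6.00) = -977.00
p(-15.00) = 30047.00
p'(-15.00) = -6038.00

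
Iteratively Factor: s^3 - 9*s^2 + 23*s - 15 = (s - 3)*(s^2 - 6*s + 5) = (s - 5)*(s - 3)*(s - 1)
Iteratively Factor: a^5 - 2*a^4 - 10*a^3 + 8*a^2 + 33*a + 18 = (a - 3)*(a^4 + a^3 - 7*a^2 - 13*a - 6) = (a - 3)^2*(a^3 + 4*a^2 + 5*a + 2) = (a - 3)^2*(a + 1)*(a^2 + 3*a + 2) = (a - 3)^2*(a + 1)^2*(a + 2)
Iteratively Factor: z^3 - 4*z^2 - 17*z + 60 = (z - 5)*(z^2 + z - 12) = (z - 5)*(z - 3)*(z + 4)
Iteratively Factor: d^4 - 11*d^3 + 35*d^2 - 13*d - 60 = (d - 4)*(d^3 - 7*d^2 + 7*d + 15) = (d - 5)*(d - 4)*(d^2 - 2*d - 3) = (d - 5)*(d - 4)*(d + 1)*(d - 3)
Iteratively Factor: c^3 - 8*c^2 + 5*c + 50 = (c + 2)*(c^2 - 10*c + 25) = (c - 5)*(c + 2)*(c - 5)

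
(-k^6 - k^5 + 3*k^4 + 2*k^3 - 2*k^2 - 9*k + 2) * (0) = 0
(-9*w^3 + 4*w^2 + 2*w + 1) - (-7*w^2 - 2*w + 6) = -9*w^3 + 11*w^2 + 4*w - 5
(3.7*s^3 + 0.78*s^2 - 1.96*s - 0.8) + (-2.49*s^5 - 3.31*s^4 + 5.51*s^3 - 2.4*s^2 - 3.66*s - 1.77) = -2.49*s^5 - 3.31*s^4 + 9.21*s^3 - 1.62*s^2 - 5.62*s - 2.57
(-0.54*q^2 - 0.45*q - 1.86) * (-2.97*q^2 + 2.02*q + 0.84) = 1.6038*q^4 + 0.2457*q^3 + 4.1616*q^2 - 4.1352*q - 1.5624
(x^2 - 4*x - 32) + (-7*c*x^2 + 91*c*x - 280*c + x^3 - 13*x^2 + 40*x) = -7*c*x^2 + 91*c*x - 280*c + x^3 - 12*x^2 + 36*x - 32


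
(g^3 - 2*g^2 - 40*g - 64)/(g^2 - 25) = (g^3 - 2*g^2 - 40*g - 64)/(g^2 - 25)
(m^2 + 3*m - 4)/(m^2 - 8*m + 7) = (m + 4)/(m - 7)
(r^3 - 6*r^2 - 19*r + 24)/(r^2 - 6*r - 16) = (r^2 + 2*r - 3)/(r + 2)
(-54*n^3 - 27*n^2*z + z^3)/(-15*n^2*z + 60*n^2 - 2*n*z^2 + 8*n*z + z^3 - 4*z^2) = (-18*n^2 - 3*n*z + z^2)/(-5*n*z + 20*n + z^2 - 4*z)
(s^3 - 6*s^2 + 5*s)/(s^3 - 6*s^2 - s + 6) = s*(s - 5)/(s^2 - 5*s - 6)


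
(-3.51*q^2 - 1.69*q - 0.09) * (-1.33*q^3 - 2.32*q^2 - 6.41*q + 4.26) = 4.6683*q^5 + 10.3909*q^4 + 26.5396*q^3 - 3.9109*q^2 - 6.6225*q - 0.3834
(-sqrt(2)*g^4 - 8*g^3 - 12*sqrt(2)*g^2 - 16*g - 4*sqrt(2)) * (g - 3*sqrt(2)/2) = -sqrt(2)*g^5 - 5*g^4 + 20*g^2 + 20*sqrt(2)*g + 12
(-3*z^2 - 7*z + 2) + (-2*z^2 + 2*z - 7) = -5*z^2 - 5*z - 5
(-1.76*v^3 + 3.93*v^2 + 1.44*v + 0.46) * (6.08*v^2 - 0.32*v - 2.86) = -10.7008*v^5 + 24.4576*v^4 + 12.5312*v^3 - 8.9038*v^2 - 4.2656*v - 1.3156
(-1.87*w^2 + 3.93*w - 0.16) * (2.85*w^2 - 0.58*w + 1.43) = -5.3295*w^4 + 12.2851*w^3 - 5.4095*w^2 + 5.7127*w - 0.2288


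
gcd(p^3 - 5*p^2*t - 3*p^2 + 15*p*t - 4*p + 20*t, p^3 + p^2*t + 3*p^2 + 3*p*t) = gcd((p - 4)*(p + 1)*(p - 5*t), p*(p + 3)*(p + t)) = 1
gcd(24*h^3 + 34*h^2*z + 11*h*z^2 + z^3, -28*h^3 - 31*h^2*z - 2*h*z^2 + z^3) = 4*h^2 + 5*h*z + z^2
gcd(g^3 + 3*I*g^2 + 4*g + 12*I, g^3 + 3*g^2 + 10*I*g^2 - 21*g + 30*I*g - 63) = g + 3*I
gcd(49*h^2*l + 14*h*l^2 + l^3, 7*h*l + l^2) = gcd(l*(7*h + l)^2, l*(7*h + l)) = 7*h*l + l^2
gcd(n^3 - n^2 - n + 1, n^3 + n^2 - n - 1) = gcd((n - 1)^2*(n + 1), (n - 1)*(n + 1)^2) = n^2 - 1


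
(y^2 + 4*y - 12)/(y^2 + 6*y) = (y - 2)/y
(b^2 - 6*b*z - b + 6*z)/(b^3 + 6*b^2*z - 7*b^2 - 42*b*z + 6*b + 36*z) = (b - 6*z)/(b^2 + 6*b*z - 6*b - 36*z)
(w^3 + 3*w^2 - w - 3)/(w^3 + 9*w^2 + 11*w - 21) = (w + 1)/(w + 7)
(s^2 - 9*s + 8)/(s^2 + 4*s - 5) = (s - 8)/(s + 5)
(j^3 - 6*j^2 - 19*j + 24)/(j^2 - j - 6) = (-j^3 + 6*j^2 + 19*j - 24)/(-j^2 + j + 6)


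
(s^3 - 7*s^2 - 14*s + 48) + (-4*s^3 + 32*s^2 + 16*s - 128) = -3*s^3 + 25*s^2 + 2*s - 80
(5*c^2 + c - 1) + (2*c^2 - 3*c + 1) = 7*c^2 - 2*c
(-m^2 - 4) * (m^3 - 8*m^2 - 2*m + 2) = -m^5 + 8*m^4 - 2*m^3 + 30*m^2 + 8*m - 8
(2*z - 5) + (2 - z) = z - 3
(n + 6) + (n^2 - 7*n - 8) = n^2 - 6*n - 2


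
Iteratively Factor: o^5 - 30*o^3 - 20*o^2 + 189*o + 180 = (o - 5)*(o^4 + 5*o^3 - 5*o^2 - 45*o - 36) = (o - 5)*(o + 3)*(o^3 + 2*o^2 - 11*o - 12) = (o - 5)*(o + 3)*(o + 4)*(o^2 - 2*o - 3) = (o - 5)*(o - 3)*(o + 3)*(o + 4)*(o + 1)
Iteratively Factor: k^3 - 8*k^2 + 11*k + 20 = (k - 5)*(k^2 - 3*k - 4) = (k - 5)*(k + 1)*(k - 4)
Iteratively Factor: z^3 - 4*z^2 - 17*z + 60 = (z + 4)*(z^2 - 8*z + 15) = (z - 5)*(z + 4)*(z - 3)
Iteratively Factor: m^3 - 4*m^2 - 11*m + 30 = (m - 5)*(m^2 + m - 6) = (m - 5)*(m - 2)*(m + 3)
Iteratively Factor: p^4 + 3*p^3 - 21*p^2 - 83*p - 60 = (p - 5)*(p^3 + 8*p^2 + 19*p + 12) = (p - 5)*(p + 1)*(p^2 + 7*p + 12) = (p - 5)*(p + 1)*(p + 4)*(p + 3)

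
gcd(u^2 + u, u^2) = u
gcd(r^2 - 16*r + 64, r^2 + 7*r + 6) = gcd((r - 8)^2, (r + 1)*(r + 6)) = 1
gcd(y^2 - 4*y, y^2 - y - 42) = 1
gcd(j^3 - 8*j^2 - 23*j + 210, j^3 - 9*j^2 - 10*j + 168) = j^2 - 13*j + 42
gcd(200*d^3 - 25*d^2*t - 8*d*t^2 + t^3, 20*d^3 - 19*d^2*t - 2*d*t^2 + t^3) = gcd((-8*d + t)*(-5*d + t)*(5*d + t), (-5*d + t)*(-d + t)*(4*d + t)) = -5*d + t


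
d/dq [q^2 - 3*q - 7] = 2*q - 3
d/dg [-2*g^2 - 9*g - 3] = -4*g - 9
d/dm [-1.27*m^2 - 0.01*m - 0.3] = -2.54*m - 0.01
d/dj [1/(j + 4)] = -1/(j + 4)^2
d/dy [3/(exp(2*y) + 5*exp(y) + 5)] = (-6*exp(y) - 15)*exp(y)/(exp(2*y) + 5*exp(y) + 5)^2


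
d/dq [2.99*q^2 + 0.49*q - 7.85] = 5.98*q + 0.49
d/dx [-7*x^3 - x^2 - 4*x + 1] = -21*x^2 - 2*x - 4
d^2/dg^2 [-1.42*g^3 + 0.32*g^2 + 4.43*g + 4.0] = 0.64 - 8.52*g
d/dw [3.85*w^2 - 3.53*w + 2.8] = 7.7*w - 3.53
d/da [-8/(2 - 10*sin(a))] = -20*cos(a)/(5*sin(a) - 1)^2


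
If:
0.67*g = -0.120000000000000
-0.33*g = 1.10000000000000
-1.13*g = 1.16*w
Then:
No Solution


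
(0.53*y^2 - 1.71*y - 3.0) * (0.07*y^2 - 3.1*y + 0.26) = 0.0371*y^4 - 1.7627*y^3 + 5.2288*y^2 + 8.8554*y - 0.78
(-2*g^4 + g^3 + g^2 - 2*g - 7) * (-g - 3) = 2*g^5 + 5*g^4 - 4*g^3 - g^2 + 13*g + 21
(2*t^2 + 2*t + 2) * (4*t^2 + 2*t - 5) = 8*t^4 + 12*t^3 + 2*t^2 - 6*t - 10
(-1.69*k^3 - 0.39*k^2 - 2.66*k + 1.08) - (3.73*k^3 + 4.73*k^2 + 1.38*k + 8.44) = -5.42*k^3 - 5.12*k^2 - 4.04*k - 7.36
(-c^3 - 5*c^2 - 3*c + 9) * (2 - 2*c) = 2*c^4 + 8*c^3 - 4*c^2 - 24*c + 18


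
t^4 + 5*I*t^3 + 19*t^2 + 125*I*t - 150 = (t - 5*I)*(t + 2*I)*(t + 3*I)*(t + 5*I)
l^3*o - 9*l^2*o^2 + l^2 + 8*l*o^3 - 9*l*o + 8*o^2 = (l - 8*o)*(l - o)*(l*o + 1)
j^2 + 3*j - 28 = (j - 4)*(j + 7)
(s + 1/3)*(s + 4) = s^2 + 13*s/3 + 4/3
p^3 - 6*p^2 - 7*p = p*(p - 7)*(p + 1)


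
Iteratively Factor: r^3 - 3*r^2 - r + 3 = (r - 1)*(r^2 - 2*r - 3) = (r - 3)*(r - 1)*(r + 1)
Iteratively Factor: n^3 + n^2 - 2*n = (n + 2)*(n^2 - n) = n*(n + 2)*(n - 1)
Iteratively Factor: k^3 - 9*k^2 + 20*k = (k - 4)*(k^2 - 5*k) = (k - 5)*(k - 4)*(k)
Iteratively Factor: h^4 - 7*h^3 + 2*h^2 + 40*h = (h - 4)*(h^3 - 3*h^2 - 10*h) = (h - 5)*(h - 4)*(h^2 + 2*h) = (h - 5)*(h - 4)*(h + 2)*(h)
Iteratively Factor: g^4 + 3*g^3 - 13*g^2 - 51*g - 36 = (g + 1)*(g^3 + 2*g^2 - 15*g - 36) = (g - 4)*(g + 1)*(g^2 + 6*g + 9) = (g - 4)*(g + 1)*(g + 3)*(g + 3)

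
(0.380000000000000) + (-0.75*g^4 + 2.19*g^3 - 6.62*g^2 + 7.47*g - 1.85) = -0.75*g^4 + 2.19*g^3 - 6.62*g^2 + 7.47*g - 1.47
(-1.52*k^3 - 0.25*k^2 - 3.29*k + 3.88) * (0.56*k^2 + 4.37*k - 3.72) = -0.8512*k^5 - 6.7824*k^4 + 2.7195*k^3 - 11.2745*k^2 + 29.1944*k - 14.4336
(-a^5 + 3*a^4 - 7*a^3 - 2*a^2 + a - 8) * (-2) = 2*a^5 - 6*a^4 + 14*a^3 + 4*a^2 - 2*a + 16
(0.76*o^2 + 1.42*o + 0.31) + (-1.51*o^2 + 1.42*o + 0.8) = -0.75*o^2 + 2.84*o + 1.11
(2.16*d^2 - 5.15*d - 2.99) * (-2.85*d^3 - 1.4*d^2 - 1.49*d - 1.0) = -6.156*d^5 + 11.6535*d^4 + 12.5131*d^3 + 9.6995*d^2 + 9.6051*d + 2.99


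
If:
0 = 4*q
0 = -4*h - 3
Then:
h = -3/4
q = 0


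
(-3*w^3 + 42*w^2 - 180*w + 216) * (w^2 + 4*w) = -3*w^5 + 30*w^4 - 12*w^3 - 504*w^2 + 864*w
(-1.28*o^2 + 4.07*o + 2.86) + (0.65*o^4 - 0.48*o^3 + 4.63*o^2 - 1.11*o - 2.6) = 0.65*o^4 - 0.48*o^3 + 3.35*o^2 + 2.96*o + 0.26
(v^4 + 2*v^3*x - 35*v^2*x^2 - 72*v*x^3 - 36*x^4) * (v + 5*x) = v^5 + 7*v^4*x - 25*v^3*x^2 - 247*v^2*x^3 - 396*v*x^4 - 180*x^5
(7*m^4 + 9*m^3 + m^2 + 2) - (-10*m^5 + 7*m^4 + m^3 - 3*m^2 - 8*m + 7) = 10*m^5 + 8*m^3 + 4*m^2 + 8*m - 5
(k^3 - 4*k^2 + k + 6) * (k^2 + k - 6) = k^5 - 3*k^4 - 9*k^3 + 31*k^2 - 36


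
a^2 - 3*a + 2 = (a - 2)*(a - 1)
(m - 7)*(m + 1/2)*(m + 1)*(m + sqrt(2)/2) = m^4 - 11*m^3/2 + sqrt(2)*m^3/2 - 10*m^2 - 11*sqrt(2)*m^2/4 - 5*sqrt(2)*m - 7*m/2 - 7*sqrt(2)/4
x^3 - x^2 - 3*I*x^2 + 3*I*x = x*(x - 1)*(x - 3*I)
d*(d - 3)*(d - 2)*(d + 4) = d^4 - d^3 - 14*d^2 + 24*d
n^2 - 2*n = n*(n - 2)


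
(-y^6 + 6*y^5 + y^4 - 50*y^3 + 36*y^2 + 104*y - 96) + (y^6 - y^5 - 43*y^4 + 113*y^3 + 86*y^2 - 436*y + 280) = 5*y^5 - 42*y^4 + 63*y^3 + 122*y^2 - 332*y + 184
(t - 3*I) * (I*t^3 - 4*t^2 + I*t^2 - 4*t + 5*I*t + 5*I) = I*t^4 - t^3 + I*t^3 - t^2 + 17*I*t^2 + 15*t + 17*I*t + 15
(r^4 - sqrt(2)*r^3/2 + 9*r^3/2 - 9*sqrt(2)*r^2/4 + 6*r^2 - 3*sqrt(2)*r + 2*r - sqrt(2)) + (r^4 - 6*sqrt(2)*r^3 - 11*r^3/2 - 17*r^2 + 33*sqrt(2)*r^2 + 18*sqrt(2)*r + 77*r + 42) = 2*r^4 - 13*sqrt(2)*r^3/2 - r^3 - 11*r^2 + 123*sqrt(2)*r^2/4 + 15*sqrt(2)*r + 79*r - sqrt(2) + 42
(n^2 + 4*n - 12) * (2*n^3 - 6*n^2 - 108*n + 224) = 2*n^5 + 2*n^4 - 156*n^3 - 136*n^2 + 2192*n - 2688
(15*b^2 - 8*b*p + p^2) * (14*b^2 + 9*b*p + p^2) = 210*b^4 + 23*b^3*p - 43*b^2*p^2 + b*p^3 + p^4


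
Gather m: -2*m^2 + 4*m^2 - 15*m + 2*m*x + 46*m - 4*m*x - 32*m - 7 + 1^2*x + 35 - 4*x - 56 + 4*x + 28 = 2*m^2 + m*(-2*x - 1) + x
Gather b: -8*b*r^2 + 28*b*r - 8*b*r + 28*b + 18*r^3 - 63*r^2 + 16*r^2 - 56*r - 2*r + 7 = b*(-8*r^2 + 20*r + 28) + 18*r^3 - 47*r^2 - 58*r + 7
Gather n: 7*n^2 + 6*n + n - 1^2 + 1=7*n^2 + 7*n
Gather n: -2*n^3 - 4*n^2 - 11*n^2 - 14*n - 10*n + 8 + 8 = -2*n^3 - 15*n^2 - 24*n + 16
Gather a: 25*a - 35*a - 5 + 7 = 2 - 10*a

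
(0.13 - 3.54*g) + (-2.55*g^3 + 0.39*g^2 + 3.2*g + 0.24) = -2.55*g^3 + 0.39*g^2 - 0.34*g + 0.37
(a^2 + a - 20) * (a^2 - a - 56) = a^4 - 77*a^2 - 36*a + 1120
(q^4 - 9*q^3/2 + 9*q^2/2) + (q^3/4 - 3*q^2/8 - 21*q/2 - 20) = q^4 - 17*q^3/4 + 33*q^2/8 - 21*q/2 - 20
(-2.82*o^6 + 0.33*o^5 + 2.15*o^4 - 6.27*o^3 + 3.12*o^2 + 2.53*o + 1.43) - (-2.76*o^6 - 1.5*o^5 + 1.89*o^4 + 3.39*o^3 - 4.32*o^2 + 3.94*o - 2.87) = -0.0600000000000001*o^6 + 1.83*o^5 + 0.26*o^4 - 9.66*o^3 + 7.44*o^2 - 1.41*o + 4.3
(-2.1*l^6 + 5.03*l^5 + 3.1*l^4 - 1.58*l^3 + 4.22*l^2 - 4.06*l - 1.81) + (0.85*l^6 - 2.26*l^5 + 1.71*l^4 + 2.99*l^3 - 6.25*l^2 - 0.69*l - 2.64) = -1.25*l^6 + 2.77*l^5 + 4.81*l^4 + 1.41*l^3 - 2.03*l^2 - 4.75*l - 4.45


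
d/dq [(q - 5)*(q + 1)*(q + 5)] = 3*q^2 + 2*q - 25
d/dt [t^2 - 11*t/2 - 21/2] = 2*t - 11/2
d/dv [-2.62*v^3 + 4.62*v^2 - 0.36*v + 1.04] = -7.86*v^2 + 9.24*v - 0.36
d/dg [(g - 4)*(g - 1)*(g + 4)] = 3*g^2 - 2*g - 16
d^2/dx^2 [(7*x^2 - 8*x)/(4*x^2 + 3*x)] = -424/(64*x^3 + 144*x^2 + 108*x + 27)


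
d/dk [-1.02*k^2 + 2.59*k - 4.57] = 2.59 - 2.04*k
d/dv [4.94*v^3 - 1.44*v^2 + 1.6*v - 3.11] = 14.82*v^2 - 2.88*v + 1.6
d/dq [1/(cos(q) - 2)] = sin(q)/(cos(q) - 2)^2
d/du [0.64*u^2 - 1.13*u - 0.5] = 1.28*u - 1.13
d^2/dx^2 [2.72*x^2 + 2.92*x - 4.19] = 5.44000000000000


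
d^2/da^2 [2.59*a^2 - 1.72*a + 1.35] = 5.18000000000000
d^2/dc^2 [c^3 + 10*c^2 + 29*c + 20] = 6*c + 20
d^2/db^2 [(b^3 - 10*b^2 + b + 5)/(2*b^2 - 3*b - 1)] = 6*(-15*b^3 + 3*b^2 - 27*b + 14)/(8*b^6 - 36*b^5 + 42*b^4 + 9*b^3 - 21*b^2 - 9*b - 1)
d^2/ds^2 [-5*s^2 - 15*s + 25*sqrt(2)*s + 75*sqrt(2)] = -10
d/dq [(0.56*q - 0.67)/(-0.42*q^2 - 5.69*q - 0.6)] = (0.2352*q^2 - 0.5628*q - 4.1483)/(0.1764*q^4 + 4.7796*q^3 + 32.8801*q^2 + 6.828*q + 0.36)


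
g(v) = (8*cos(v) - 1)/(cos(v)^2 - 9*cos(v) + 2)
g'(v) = (2*sin(v)*cos(v) - 9*sin(v))*(8*cos(v) - 1)/(cos(v)^2 - 9*cos(v) + 2)^2 - 8*sin(v)/(cos(v)^2 - 9*cos(v) + 2)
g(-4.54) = -0.66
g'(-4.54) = -0.50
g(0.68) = -1.19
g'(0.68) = -0.12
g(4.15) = -0.74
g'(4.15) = 0.06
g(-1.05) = -1.34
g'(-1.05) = 1.05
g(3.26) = -0.75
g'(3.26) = -0.00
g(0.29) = -1.17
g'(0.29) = -0.01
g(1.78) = -0.68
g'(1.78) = -0.40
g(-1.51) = -0.35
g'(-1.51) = 3.34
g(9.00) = -0.75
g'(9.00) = 0.00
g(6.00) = -1.17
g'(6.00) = 0.01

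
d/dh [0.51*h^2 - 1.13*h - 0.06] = 1.02*h - 1.13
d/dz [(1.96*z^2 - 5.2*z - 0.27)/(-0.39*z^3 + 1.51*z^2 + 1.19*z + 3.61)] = (0.7644*z^4 - 4.056*z^3 + 9.8685*z^2 + 14.9666*z - 18.4507)/(0.1521*z^6 - 1.1778*z^5 + 1.3519*z^4 + 0.778*z^3 + 12.3183*z^2 + 8.5918*z + 13.0321)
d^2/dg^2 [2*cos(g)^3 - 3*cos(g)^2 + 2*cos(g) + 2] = -7*cos(g)/2 + 6*cos(2*g) - 9*cos(3*g)/2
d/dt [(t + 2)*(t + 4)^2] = (t + 4)*(3*t + 8)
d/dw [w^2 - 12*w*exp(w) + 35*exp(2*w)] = -12*w*exp(w) + 2*w + 70*exp(2*w) - 12*exp(w)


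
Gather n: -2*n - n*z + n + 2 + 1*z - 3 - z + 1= n*(-z - 1)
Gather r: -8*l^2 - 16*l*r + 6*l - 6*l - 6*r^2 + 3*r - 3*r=-8*l^2 - 16*l*r - 6*r^2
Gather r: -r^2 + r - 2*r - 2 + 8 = -r^2 - r + 6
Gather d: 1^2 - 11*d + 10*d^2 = 10*d^2 - 11*d + 1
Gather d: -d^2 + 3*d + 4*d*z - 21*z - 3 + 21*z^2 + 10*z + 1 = -d^2 + d*(4*z + 3) + 21*z^2 - 11*z - 2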